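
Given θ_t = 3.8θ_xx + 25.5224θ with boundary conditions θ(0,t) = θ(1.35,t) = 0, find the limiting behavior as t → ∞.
θ grows unboundedly. Reaction dominates diffusion (r=25.5224 > κπ²/L²≈20.58); solution grows exponentially.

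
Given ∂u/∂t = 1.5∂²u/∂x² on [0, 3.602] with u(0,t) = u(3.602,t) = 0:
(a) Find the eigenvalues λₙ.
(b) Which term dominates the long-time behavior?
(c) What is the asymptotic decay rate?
Eigenvalues: λₙ = 1.5n²π²/3.602².
First three modes:
  n=1: λ₁ = 1.5π²/3.602² ≈ 1.141
  n=2: λ₂ = 6π²/3.602² ≈ 4.564 (4× faster decay)
  n=3: λ₃ = 13.5π²/3.602² ≈ 10.269 (9× faster decay)
As t → ∞, higher modes decay exponentially faster. The n=1 mode dominates: u ~ c₁ sin(πx/3.602) e^{-λ₁t}.
Decay rate: λ₁ = 1.5π²/3.602² ≈ 1.141.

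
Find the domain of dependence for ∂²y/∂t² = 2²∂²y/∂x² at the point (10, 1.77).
Domain of dependence: [6.46, 13.54]. Signals travel at speed 2, so data within |x - 10| ≤ 2·1.77 = 3.54 can reach the point.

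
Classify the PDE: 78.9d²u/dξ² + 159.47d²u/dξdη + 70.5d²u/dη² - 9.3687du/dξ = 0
A = 78.9, B = 159.47, C = 70.5. Discriminant B² - 4AC = 3180.8809. Since 3180.8809 > 0, hyperbolic.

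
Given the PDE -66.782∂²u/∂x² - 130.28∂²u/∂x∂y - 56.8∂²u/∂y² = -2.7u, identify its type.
Rewriting in standard form: -66.782∂²u/∂x² - 130.28∂²u/∂x∂y - 56.8∂²u/∂y² + 2.7u = 0. The second-order coefficients are A = -66.782, B = -130.28, C = -56.8. Since B² - 4AC = 1800.008 > 0, this is a hyperbolic PDE.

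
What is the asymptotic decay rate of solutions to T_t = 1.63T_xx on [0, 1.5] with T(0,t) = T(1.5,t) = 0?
Eigenvalues: λₙ = 1.63n²π²/1.5².
First three modes:
  n=1: λ₁ = 1.63π²/1.5² ≈ 7.15
  n=2: λ₂ = 6.52π²/1.5² ≈ 28.6 (4× faster decay)
  n=3: λ₃ = 14.67π²/1.5² ≈ 64.35 (9× faster decay)
As t → ∞, higher modes decay exponentially faster. The n=1 mode dominates: T ~ c₁ sin(πx/1.5) e^{-λ₁t}.
Decay rate: λ₁ = 1.63π²/1.5² ≈ 7.15.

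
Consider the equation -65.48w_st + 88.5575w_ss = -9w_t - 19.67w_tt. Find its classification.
Rewriting in standard form: 88.5575w_ss - 65.48w_st + 19.67w_tt + 9w_t = 0. Elliptic. (A = 88.5575, B = -65.48, C = 19.67 gives B² - 4AC = -2680.0737.)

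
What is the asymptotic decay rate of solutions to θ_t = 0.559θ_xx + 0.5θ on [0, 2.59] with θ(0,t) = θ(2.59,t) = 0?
Eigenvalues: λₙ = 0.559n²π²/2.59² - 0.5.
First three modes:
  n=1: λ₁ = 0.559π²/2.59² - 0.5 ≈ 0.322
  n=2: λ₂ = 2.236π²/2.59² - 0.5 ≈ 2.79
  n=3: λ₃ = 5.031π²/2.59² - 0.5 ≈ 6.902
Since 0.559π²/2.59² ≈ 0.822 > 0.5, all λₙ > 0.
The n=1 mode decays slowest → dominates as t → ∞.
Asymptotic: θ ~ c₁ sin(πx/2.59) e^{-λ₁t} with decay rate λ₁ ≈ 0.322.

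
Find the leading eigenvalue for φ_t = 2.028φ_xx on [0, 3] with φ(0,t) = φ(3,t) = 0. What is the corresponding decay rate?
Eigenvalues: λₙ = 2.028n²π²/3².
First three modes:
  n=1: λ₁ = 2.028π²/3² ≈ 2.224
  n=2: λ₂ = 8.112π²/3² ≈ 8.896 (4× faster decay)
  n=3: λ₃ = 18.252π²/3² ≈ 20.016 (9× faster decay)
As t → ∞, higher modes decay exponentially faster. The n=1 mode dominates: φ ~ c₁ sin(πx/3) e^{-λ₁t}.
Decay rate: λ₁ = 2.028π²/3² ≈ 2.224.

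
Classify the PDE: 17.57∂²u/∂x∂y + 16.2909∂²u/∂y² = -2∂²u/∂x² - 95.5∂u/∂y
Rewriting in standard form: 2∂²u/∂x² + 17.57∂²u/∂x∂y + 16.2909∂²u/∂y² + 95.5∂u/∂y = 0. A = 2, B = 17.57, C = 16.2909. Discriminant B² - 4AC = 178.3777. Since 178.3777 > 0, hyperbolic.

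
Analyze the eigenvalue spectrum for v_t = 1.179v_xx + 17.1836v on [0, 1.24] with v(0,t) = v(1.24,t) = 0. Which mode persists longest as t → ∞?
Eigenvalues: λₙ = 1.179n²π²/1.24² - 17.1836.
First three modes:
  n=1: λ₁ = 1.179π²/1.24² - 17.1836 ≈ -9.616
  n=2: λ₂ = 4.716π²/1.24² - 17.1836 ≈ 13.088
  n=3: λ₃ = 10.611π²/1.24² - 17.1836 ≈ 50.927
Since 1.179π²/1.24² ≈ 7.568 < 17.1836, λ₁ < 0.
The n=1 mode grows fastest (−λₙ is largest for n=1) → dominates.
Asymptotic: v ~ c₁ sin(πx/1.24) e^{9.616t} (exponential growth at rate −λ₁ ≈ 9.616).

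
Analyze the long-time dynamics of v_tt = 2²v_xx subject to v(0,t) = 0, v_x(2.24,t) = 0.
Long-time behavior: v oscillates (no decay). Energy is conserved; the solution oscillates indefinitely as standing waves.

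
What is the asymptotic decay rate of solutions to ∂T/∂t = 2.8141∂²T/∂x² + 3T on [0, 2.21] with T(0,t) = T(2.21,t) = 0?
Eigenvalues: λₙ = 2.8141n²π²/2.21² - 3.
First three modes:
  n=1: λ₁ = 2.8141π²/2.21² - 3 ≈ 2.687
  n=2: λ₂ = 11.2564π²/2.21² - 3 ≈ 19.747
  n=3: λ₃ = 25.3269π²/2.21² - 3 ≈ 48.18
Since 2.8141π²/2.21² ≈ 5.687 > 3, all λₙ > 0.
The n=1 mode decays slowest → dominates as t → ∞.
Asymptotic: T ~ c₁ sin(πx/2.21) e^{-λ₁t} with decay rate λ₁ ≈ 2.687.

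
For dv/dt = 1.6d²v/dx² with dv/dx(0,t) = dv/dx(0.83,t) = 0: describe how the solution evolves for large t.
v → constant (steady state). Heat is conserved (no flux at boundaries); solution approaches the spatial average.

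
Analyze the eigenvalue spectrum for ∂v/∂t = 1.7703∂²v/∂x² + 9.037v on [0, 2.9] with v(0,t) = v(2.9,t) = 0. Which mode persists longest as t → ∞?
Eigenvalues: λₙ = 1.7703n²π²/2.9² - 9.037.
First three modes:
  n=1: λ₁ = 1.7703π²/2.9² - 9.037 ≈ -6.959
  n=2: λ₂ = 7.0812π²/2.9² - 9.037 ≈ -0.727
  n=3: λ₃ = 15.9327π²/2.9² - 9.037 ≈ 9.661
Since 1.7703π²/2.9² ≈ 2.078 < 9.037, λ₁ < 0.
The n=1 mode grows fastest (−λₙ is largest for n=1) → dominates.
Asymptotic: v ~ c₁ sin(πx/2.9) e^{6.959t} (exponential growth at rate −λ₁ ≈ 6.959).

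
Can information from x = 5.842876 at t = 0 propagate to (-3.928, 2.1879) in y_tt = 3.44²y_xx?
No. The domain of dependence is [-11.454376, 3.598376], and 5.842876 is outside this interval.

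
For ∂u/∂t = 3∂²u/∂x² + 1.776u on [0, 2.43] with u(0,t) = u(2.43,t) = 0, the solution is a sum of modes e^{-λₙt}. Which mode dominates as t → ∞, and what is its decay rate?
Eigenvalues: λₙ = 3n²π²/2.43² - 1.776.
First three modes:
  n=1: λ₁ = 3π²/2.43² - 1.776 ≈ 3.238
  n=2: λ₂ = 12π²/2.43² - 1.776 ≈ 18.281
  n=3: λ₃ = 27π²/2.43² - 1.776 ≈ 43.353
Since 3π²/2.43² ≈ 5.014 > 1.776, all λₙ > 0.
The n=1 mode decays slowest → dominates as t → ∞.
Asymptotic: u ~ c₁ sin(πx/2.43) e^{-λ₁t} with decay rate λ₁ ≈ 3.238.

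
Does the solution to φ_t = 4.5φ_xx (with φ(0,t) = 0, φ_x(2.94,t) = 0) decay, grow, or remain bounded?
φ → 0. Heat escapes through the Dirichlet boundary.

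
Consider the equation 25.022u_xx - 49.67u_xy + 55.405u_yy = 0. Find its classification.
Elliptic. (A = 25.022, B = -49.67, C = 55.405 gives B² - 4AC = -3078.26674.)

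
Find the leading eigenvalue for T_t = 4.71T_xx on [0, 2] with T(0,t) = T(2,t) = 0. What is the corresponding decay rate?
Eigenvalues: λₙ = 4.71n²π²/2².
First three modes:
  n=1: λ₁ = 4.71π²/2² ≈ 11.621
  n=2: λ₂ = 18.84π²/2² ≈ 46.486 (4× faster decay)
  n=3: λ₃ = 42.39π²/2² ≈ 104.593 (9× faster decay)
As t → ∞, higher modes decay exponentially faster. The n=1 mode dominates: T ~ c₁ sin(πx/2) e^{-λ₁t}.
Decay rate: λ₁ = 4.71π²/2² ≈ 11.621.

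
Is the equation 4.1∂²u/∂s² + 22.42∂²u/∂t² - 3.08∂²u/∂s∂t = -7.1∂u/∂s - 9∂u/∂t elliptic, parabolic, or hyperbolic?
Rewriting in standard form: 4.1∂²u/∂s² - 3.08∂²u/∂s∂t + 22.42∂²u/∂t² + 7.1∂u/∂s + 9∂u/∂t = 0. Computing B² - 4AC with A = 4.1, B = -3.08, C = 22.42: discriminant = -358.2016 (negative). Answer: elliptic.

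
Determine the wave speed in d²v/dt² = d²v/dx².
Speed = 1. Information travels along characteristics x = x₀ ± 1t.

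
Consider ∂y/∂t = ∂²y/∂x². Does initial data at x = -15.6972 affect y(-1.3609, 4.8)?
Yes, for any finite x. The heat equation has infinite propagation speed, so all initial data affects all points at any t > 0.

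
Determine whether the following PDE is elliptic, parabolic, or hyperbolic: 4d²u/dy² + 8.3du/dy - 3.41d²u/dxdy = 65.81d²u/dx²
Rewriting in standard form: -65.81d²u/dx² - 3.41d²u/dxdy + 4d²u/dy² + 8.3du/dy = 0. Coefficients: A = -65.81, B = -3.41, C = 4. B² - 4AC = 1064.5881, which is positive, so the equation is hyperbolic.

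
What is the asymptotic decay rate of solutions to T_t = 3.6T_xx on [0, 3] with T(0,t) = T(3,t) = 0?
Eigenvalues: λₙ = 3.6n²π²/3².
First three modes:
  n=1: λ₁ = 3.6π²/3² ≈ 3.948
  n=2: λ₂ = 14.4π²/3² ≈ 15.791 (4× faster decay)
  n=3: λ₃ = 32.4π²/3² ≈ 35.531 (9× faster decay)
As t → ∞, higher modes decay exponentially faster. The n=1 mode dominates: T ~ c₁ sin(πx/3) e^{-λ₁t}.
Decay rate: λ₁ = 3.6π²/3² ≈ 3.948.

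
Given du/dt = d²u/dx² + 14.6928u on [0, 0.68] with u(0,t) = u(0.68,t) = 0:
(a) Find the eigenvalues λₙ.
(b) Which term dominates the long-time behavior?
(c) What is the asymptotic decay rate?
Eigenvalues: λₙ = n²π²/0.68² - 14.6928.
First three modes:
  n=1: λ₁ = π²/0.68² - 14.6928 ≈ 6.652
  n=2: λ₂ = 4π²/0.68² - 14.6928 ≈ 70.684
  n=3: λ₃ = 9π²/0.68² - 14.6928 ≈ 177.406
Since π²/0.68² ≈ 21.344 > 14.6928, all λₙ > 0.
The n=1 mode decays slowest → dominates as t → ∞.
Asymptotic: u ~ c₁ sin(πx/0.68) e^{-λ₁t} with decay rate λ₁ ≈ 6.652.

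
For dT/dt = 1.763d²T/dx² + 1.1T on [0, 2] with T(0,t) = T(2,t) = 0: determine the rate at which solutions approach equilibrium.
Eigenvalues: λₙ = 1.763n²π²/2² - 1.1.
First three modes:
  n=1: λ₁ = 1.763π²/2² - 1.1 ≈ 3.25
  n=2: λ₂ = 7.052π²/2² - 1.1 ≈ 16.3
  n=3: λ₃ = 15.867π²/2² - 1.1 ≈ 38.05
Since 1.763π²/2² ≈ 4.35 > 1.1, all λₙ > 0.
The n=1 mode decays slowest → dominates as t → ∞.
Asymptotic: T ~ c₁ sin(πx/2) e^{-λ₁t} with decay rate λ₁ ≈ 3.25.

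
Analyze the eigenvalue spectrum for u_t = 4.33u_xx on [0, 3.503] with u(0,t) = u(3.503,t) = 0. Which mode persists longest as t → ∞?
Eigenvalues: λₙ = 4.33n²π²/3.503².
First three modes:
  n=1: λ₁ = 4.33π²/3.503² ≈ 3.483
  n=2: λ₂ = 17.32π²/3.503² ≈ 13.931 (4× faster decay)
  n=3: λ₃ = 38.97π²/3.503² ≈ 31.344 (9× faster decay)
As t → ∞, higher modes decay exponentially faster. The n=1 mode dominates: u ~ c₁ sin(πx/3.503) e^{-λ₁t}.
Decay rate: λ₁ = 4.33π²/3.503² ≈ 3.483.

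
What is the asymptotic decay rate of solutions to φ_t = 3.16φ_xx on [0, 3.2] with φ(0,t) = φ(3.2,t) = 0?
Eigenvalues: λₙ = 3.16n²π²/3.2².
First three modes:
  n=1: λ₁ = 3.16π²/3.2² ≈ 3.046
  n=2: λ₂ = 12.64π²/3.2² ≈ 12.183 (4× faster decay)
  n=3: λ₃ = 28.44π²/3.2² ≈ 27.411 (9× faster decay)
As t → ∞, higher modes decay exponentially faster. The n=1 mode dominates: φ ~ c₁ sin(πx/3.2) e^{-λ₁t}.
Decay rate: λ₁ = 3.16π²/3.2² ≈ 3.046.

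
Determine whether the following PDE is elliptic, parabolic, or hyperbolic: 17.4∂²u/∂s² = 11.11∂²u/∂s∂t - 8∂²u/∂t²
Rewriting in standard form: 17.4∂²u/∂s² - 11.11∂²u/∂s∂t + 8∂²u/∂t² = 0. Coefficients: A = 17.4, B = -11.11, C = 8. B² - 4AC = -433.3679, which is negative, so the equation is elliptic.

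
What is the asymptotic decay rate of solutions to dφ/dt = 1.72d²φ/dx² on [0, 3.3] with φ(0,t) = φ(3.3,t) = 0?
Eigenvalues: λₙ = 1.72n²π²/3.3².
First three modes:
  n=1: λ₁ = 1.72π²/3.3² ≈ 1.559
  n=2: λ₂ = 6.88π²/3.3² ≈ 6.235 (4× faster decay)
  n=3: λ₃ = 15.48π²/3.3² ≈ 14.03 (9× faster decay)
As t → ∞, higher modes decay exponentially faster. The n=1 mode dominates: φ ~ c₁ sin(πx/3.3) e^{-λ₁t}.
Decay rate: λ₁ = 1.72π²/3.3² ≈ 1.559.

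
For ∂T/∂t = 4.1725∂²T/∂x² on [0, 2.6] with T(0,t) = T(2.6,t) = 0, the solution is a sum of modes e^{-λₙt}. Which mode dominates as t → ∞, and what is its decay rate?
Eigenvalues: λₙ = 4.1725n²π²/2.6².
First three modes:
  n=1: λ₁ = 4.1725π²/2.6² ≈ 6.092
  n=2: λ₂ = 16.69π²/2.6² ≈ 24.367 (4× faster decay)
  n=3: λ₃ = 37.5525π²/2.6² ≈ 54.827 (9× faster decay)
As t → ∞, higher modes decay exponentially faster. The n=1 mode dominates: T ~ c₁ sin(πx/2.6) e^{-λ₁t}.
Decay rate: λ₁ = 4.1725π²/2.6² ≈ 6.092.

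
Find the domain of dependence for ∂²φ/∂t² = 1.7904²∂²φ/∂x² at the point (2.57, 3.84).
Domain of dependence: [-4.305136, 9.445136]. Signals travel at speed 1.7904, so data within |x - 2.57| ≤ 1.7904·3.84 = 6.875136 can reach the point.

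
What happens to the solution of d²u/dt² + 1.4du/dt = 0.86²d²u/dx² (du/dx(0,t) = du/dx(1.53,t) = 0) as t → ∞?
u → constant (steady state). Damping (γ=1.4) dissipates the nonconstant modes; with Neumann BCs the spatial average obeys M''+γM'=0 and tends to a finite limit.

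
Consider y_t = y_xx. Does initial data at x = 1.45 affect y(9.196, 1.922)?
Yes, for any finite x. The heat equation has infinite propagation speed, so all initial data affects all points at any t > 0.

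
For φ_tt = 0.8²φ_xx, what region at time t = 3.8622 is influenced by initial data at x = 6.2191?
Domain of influence: [3.12934, 9.30886]. Data at x = 6.2191 spreads outward at speed 0.8.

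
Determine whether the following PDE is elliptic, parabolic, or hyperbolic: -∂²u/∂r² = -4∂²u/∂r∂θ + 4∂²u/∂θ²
Rewriting in standard form: -∂²u/∂r² + 4∂²u/∂r∂θ - 4∂²u/∂θ² = 0. Coefficients: A = -1, B = 4, C = -4. B² - 4AC = 0, which is zero, so the equation is parabolic.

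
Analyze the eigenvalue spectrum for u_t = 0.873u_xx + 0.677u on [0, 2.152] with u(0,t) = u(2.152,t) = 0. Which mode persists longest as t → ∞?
Eigenvalues: λₙ = 0.873n²π²/2.152² - 0.677.
First three modes:
  n=1: λ₁ = 0.873π²/2.152² - 0.677 ≈ 1.183
  n=2: λ₂ = 3.492π²/2.152² - 0.677 ≈ 6.765
  n=3: λ₃ = 7.857π²/2.152² - 0.677 ≈ 16.067
Since 0.873π²/2.152² ≈ 1.86 > 0.677, all λₙ > 0.
The n=1 mode decays slowest → dominates as t → ∞.
Asymptotic: u ~ c₁ sin(πx/2.152) e^{-λ₁t} with decay rate λ₁ ≈ 1.183.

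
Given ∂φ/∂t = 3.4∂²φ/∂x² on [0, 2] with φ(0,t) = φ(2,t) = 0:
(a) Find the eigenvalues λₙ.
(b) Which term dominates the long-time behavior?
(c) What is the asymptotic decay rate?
Eigenvalues: λₙ = 3.4n²π²/2².
First three modes:
  n=1: λ₁ = 3.4π²/2² ≈ 8.389
  n=2: λ₂ = 13.6π²/2² ≈ 33.557 (4× faster decay)
  n=3: λ₃ = 30.6π²/2² ≈ 75.502 (9× faster decay)
As t → ∞, higher modes decay exponentially faster. The n=1 mode dominates: φ ~ c₁ sin(πx/2) e^{-λ₁t}.
Decay rate: λ₁ = 3.4π²/2² ≈ 8.389.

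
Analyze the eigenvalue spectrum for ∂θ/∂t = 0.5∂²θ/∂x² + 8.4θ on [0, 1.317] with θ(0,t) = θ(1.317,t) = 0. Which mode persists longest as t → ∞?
Eigenvalues: λₙ = 0.5n²π²/1.317² - 8.4.
First three modes:
  n=1: λ₁ = 0.5π²/1.317² - 8.4 ≈ -5.555
  n=2: λ₂ = 2π²/1.317² - 8.4 ≈ 2.98
  n=3: λ₃ = 4.5π²/1.317² - 8.4 ≈ 17.206
Since 0.5π²/1.317² ≈ 2.845 < 8.4, λ₁ < 0.
The n=1 mode grows fastest (−λₙ is largest for n=1) → dominates.
Asymptotic: θ ~ c₁ sin(πx/1.317) e^{5.555t} (exponential growth at rate −λ₁ ≈ 5.555).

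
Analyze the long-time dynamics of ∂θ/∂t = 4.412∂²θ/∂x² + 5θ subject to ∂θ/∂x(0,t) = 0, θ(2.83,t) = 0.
Long-time behavior: θ grows unboundedly. Reaction dominates diffusion (r=5 > κπ²/(4L²)≈1.36); solution grows exponentially.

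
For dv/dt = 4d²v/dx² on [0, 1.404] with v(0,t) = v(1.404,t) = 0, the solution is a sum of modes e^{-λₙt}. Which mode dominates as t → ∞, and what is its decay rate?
Eigenvalues: λₙ = 4n²π²/1.404².
First three modes:
  n=1: λ₁ = 4π²/1.404² ≈ 20.027
  n=2: λ₂ = 16π²/1.404² ≈ 80.11 (4× faster decay)
  n=3: λ₃ = 36π²/1.404² ≈ 180.247 (9× faster decay)
As t → ∞, higher modes decay exponentially faster. The n=1 mode dominates: v ~ c₁ sin(πx/1.404) e^{-λ₁t}.
Decay rate: λ₁ = 4π²/1.404² ≈ 20.027.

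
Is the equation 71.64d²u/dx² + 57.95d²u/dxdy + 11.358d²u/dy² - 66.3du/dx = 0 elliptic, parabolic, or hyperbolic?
Computing B² - 4AC with A = 71.64, B = 57.95, C = 11.358: discriminant = 103.45402 (positive). Answer: hyperbolic.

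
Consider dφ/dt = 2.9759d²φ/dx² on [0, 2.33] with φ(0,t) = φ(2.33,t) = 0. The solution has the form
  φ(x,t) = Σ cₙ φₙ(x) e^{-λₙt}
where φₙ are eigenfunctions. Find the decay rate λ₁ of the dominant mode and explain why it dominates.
Eigenvalues: λₙ = 2.9759n²π²/2.33².
First three modes:
  n=1: λ₁ = 2.9759π²/2.33² ≈ 5.41
  n=2: λ₂ = 11.9036π²/2.33² ≈ 21.64 (4× faster decay)
  n=3: λ₃ = 26.7831π²/2.33² ≈ 48.691 (9× faster decay)
As t → ∞, higher modes decay exponentially faster. The n=1 mode dominates: φ ~ c₁ sin(πx/2.33) e^{-λ₁t}.
Decay rate: λ₁ = 2.9759π²/2.33² ≈ 5.41.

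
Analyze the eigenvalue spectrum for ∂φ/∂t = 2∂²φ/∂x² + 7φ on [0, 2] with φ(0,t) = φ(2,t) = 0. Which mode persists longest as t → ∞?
Eigenvalues: λₙ = 2n²π²/2² - 7.
First three modes:
  n=1: λ₁ = 2π²/2² - 7 ≈ -2.065
  n=2: λ₂ = 8π²/2² - 7 ≈ 12.739
  n=3: λ₃ = 18π²/2² - 7 ≈ 37.413
Since 2π²/2² ≈ 4.935 < 7, λ₁ < 0.
The n=1 mode grows fastest (−λₙ is largest for n=1) → dominates.
Asymptotic: φ ~ c₁ sin(πx/2) e^{2.065t} (exponential growth at rate −λ₁ ≈ 2.065).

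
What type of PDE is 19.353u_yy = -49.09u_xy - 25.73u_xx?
Rewriting in standard form: 25.73u_xx + 49.09u_xy + 19.353u_yy = 0. With A = 25.73, B = 49.09, C = 19.353, the discriminant is 418.01734. This is a hyperbolic PDE.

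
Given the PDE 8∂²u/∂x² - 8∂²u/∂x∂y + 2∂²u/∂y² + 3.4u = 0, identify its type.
The second-order coefficients are A = 8, B = -8, C = 2. Since B² - 4AC = 0 = 0, this is a parabolic PDE.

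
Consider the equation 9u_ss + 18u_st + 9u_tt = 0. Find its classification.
Parabolic. (A = 9, B = 18, C = 9 gives B² - 4AC = 0.)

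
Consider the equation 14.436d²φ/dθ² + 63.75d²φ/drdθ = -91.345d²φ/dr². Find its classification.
Rewriting in standard form: 91.345d²φ/dr² + 63.75d²φ/drdθ + 14.436d²φ/dθ² = 0. Elliptic. (A = 91.345, B = 63.75, C = 14.436 gives B² - 4AC = -1210.56318.)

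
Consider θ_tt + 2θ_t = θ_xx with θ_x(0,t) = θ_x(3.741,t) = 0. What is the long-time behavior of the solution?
As t → ∞, θ → constant (steady state). Damping (γ=2) dissipates the nonconstant modes; with Neumann BCs the spatial average obeys M''+γM'=0 and tends to a finite limit.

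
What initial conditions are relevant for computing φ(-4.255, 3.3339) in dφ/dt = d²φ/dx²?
The entire real line. The heat equation has infinite propagation speed: any initial disturbance instantly affects all points (though exponentially small far away).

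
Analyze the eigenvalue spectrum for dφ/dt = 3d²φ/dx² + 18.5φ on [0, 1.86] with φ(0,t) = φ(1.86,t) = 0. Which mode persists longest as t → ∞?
Eigenvalues: λₙ = 3n²π²/1.86² - 18.5.
First three modes:
  n=1: λ₁ = 3π²/1.86² - 18.5 ≈ -9.942
  n=2: λ₂ = 12π²/1.86² - 18.5 ≈ 15.734
  n=3: λ₃ = 27π²/1.86² - 18.5 ≈ 58.526
Since 3π²/1.86² ≈ 8.558 < 18.5, λ₁ < 0.
The n=1 mode grows fastest (−λₙ is largest for n=1) → dominates.
Asymptotic: φ ~ c₁ sin(πx/1.86) e^{9.942t} (exponential growth at rate −λ₁ ≈ 9.942).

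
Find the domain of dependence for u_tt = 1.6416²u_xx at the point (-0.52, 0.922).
Domain of dependence: [-2.0335552, 0.9935552]. Signals travel at speed 1.6416, so data within |x - -0.52| ≤ 1.6416·0.922 = 1.5135552 can reach the point.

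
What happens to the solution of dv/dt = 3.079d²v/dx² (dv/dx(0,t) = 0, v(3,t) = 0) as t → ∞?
v → 0. Heat escapes through the Dirichlet boundary.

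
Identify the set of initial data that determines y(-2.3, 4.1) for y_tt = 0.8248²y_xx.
Domain of dependence: [-5.68168, 1.08168]. Signals travel at speed 0.8248, so data within |x - -2.3| ≤ 0.8248·4.1 = 3.38168 can reach the point.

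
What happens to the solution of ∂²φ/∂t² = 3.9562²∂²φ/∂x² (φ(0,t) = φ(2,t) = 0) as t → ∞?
φ oscillates (no decay). Energy is conserved; the solution oscillates indefinitely as standing waves.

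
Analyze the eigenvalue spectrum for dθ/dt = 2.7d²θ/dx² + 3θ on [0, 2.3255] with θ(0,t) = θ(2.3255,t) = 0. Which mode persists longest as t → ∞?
Eigenvalues: λₙ = 2.7n²π²/2.3255² - 3.
First three modes:
  n=1: λ₁ = 2.7π²/2.3255² - 3 ≈ 1.928
  n=2: λ₂ = 10.8π²/2.3255² - 3 ≈ 16.71
  n=3: λ₃ = 24.3π²/2.3255² - 3 ≈ 41.348
Since 2.7π²/2.3255² ≈ 4.928 > 3, all λₙ > 0.
The n=1 mode decays slowest → dominates as t → ∞.
Asymptotic: θ ~ c₁ sin(πx/2.3255) e^{-λ₁t} with decay rate λ₁ ≈ 1.928.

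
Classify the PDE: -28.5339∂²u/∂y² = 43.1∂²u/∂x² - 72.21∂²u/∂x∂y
Rewriting in standard form: -43.1∂²u/∂x² + 72.21∂²u/∂x∂y - 28.5339∂²u/∂y² = 0. A = -43.1, B = 72.21, C = -28.5339. Discriminant B² - 4AC = 295.03974. Since 295.03974 > 0, hyperbolic.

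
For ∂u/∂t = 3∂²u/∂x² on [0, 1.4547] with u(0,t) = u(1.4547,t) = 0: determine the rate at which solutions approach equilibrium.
Eigenvalues: λₙ = 3n²π²/1.4547².
First three modes:
  n=1: λ₁ = 3π²/1.4547² ≈ 13.992
  n=2: λ₂ = 12π²/1.4547² ≈ 55.967 (4× faster decay)
  n=3: λ₃ = 27π²/1.4547² ≈ 125.926 (9× faster decay)
As t → ∞, higher modes decay exponentially faster. The n=1 mode dominates: u ~ c₁ sin(πx/1.4547) e^{-λ₁t}.
Decay rate: λ₁ = 3π²/1.4547² ≈ 13.992.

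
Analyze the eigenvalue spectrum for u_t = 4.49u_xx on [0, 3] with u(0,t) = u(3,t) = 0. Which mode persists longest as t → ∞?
Eigenvalues: λₙ = 4.49n²π²/3².
First three modes:
  n=1: λ₁ = 4.49π²/3² ≈ 4.924
  n=2: λ₂ = 17.96π²/3² ≈ 19.695 (4× faster decay)
  n=3: λ₃ = 40.41π²/3² ≈ 44.315 (9× faster decay)
As t → ∞, higher modes decay exponentially faster. The n=1 mode dominates: u ~ c₁ sin(πx/3) e^{-λ₁t}.
Decay rate: λ₁ = 4.49π²/3² ≈ 4.924.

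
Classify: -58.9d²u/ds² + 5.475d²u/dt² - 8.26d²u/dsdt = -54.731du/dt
Rewriting in standard form: -58.9d²u/ds² - 8.26d²u/dsdt + 5.475d²u/dt² + 54.731du/dt = 0. Hyperbolic (discriminant = 1358.1376).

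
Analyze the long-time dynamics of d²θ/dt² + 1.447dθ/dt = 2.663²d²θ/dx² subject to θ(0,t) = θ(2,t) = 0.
Long-time behavior: θ → 0. Damping (γ=1.447) dissipates energy; oscillations decay exponentially.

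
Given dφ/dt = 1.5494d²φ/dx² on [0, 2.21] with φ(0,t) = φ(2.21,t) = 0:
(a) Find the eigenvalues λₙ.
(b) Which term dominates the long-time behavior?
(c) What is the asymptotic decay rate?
Eigenvalues: λₙ = 1.5494n²π²/2.21².
First three modes:
  n=1: λ₁ = 1.5494π²/2.21² ≈ 3.131
  n=2: λ₂ = 6.1976π²/2.21² ≈ 12.524 (4× faster decay)
  n=3: λ₃ = 13.9446π²/2.21² ≈ 28.179 (9× faster decay)
As t → ∞, higher modes decay exponentially faster. The n=1 mode dominates: φ ~ c₁ sin(πx/2.21) e^{-λ₁t}.
Decay rate: λ₁ = 1.5494π²/2.21² ≈ 3.131.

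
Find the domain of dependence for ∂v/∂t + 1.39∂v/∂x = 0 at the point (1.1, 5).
A single point: x = -5.85. The characteristic through (1.1, 5) is x - 1.39t = const, so x = 1.1 - 1.39·5 = -5.85.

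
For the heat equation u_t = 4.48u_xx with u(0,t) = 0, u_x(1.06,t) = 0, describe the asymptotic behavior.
u → 0. Heat escapes through the Dirichlet boundary.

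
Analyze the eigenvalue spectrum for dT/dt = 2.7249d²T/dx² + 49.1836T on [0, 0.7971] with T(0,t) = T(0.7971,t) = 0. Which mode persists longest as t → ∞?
Eigenvalues: λₙ = 2.7249n²π²/0.7971² - 49.1836.
First three modes:
  n=1: λ₁ = 2.7249π²/0.7971² - 49.1836 ≈ -6.856
  n=2: λ₂ = 10.8996π²/0.7971² - 49.1836 ≈ 120.127
  n=3: λ₃ = 24.5241π²/0.7971² - 49.1836 ≈ 331.766
Since 2.7249π²/0.7971² ≈ 42.328 < 49.1836, λ₁ < 0.
The n=1 mode grows fastest (−λₙ is largest for n=1) → dominates.
Asymptotic: T ~ c₁ sin(πx/0.7971) e^{6.856t} (exponential growth at rate −λ₁ ≈ 6.856).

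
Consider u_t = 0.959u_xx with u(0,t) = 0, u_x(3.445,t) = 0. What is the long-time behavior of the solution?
As t → ∞, u → 0. Heat escapes through the Dirichlet boundary.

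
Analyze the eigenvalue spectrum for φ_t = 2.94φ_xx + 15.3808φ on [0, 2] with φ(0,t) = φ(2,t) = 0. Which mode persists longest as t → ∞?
Eigenvalues: λₙ = 2.94n²π²/2² - 15.3808.
First three modes:
  n=1: λ₁ = 2.94π²/2² - 15.3808 ≈ -8.127
  n=2: λ₂ = 11.76π²/2² - 15.3808 ≈ 13.636
  n=3: λ₃ = 26.46π²/2² - 15.3808 ≈ 49.907
Since 2.94π²/2² ≈ 7.254 < 15.3808, λ₁ < 0.
The n=1 mode grows fastest (−λₙ is largest for n=1) → dominates.
Asymptotic: φ ~ c₁ sin(πx/2) e^{8.127t} (exponential growth at rate −λ₁ ≈ 8.127).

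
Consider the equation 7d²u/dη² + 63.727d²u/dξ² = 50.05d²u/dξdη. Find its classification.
Rewriting in standard form: 63.727d²u/dξ² - 50.05d²u/dξdη + 7d²u/dη² = 0. Hyperbolic. (A = 63.727, B = -50.05, C = 7 gives B² - 4AC = 720.6465.)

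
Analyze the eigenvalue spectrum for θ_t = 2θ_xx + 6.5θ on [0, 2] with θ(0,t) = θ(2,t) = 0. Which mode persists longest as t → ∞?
Eigenvalues: λₙ = 2n²π²/2² - 6.5.
First three modes:
  n=1: λ₁ = 2π²/2² - 6.5 ≈ -1.565
  n=2: λ₂ = 8π²/2² - 6.5 ≈ 13.239
  n=3: λ₃ = 18π²/2² - 6.5 ≈ 37.913
Since 2π²/2² ≈ 4.935 < 6.5, λ₁ < 0.
The n=1 mode grows fastest (−λₙ is largest for n=1) → dominates.
Asymptotic: θ ~ c₁ sin(πx/2) e^{1.565t} (exponential growth at rate −λ₁ ≈ 1.565).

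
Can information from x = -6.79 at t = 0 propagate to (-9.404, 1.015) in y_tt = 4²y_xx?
Yes. The domain of dependence is [-13.464, -5.344], and -6.79 ∈ [-13.464, -5.344].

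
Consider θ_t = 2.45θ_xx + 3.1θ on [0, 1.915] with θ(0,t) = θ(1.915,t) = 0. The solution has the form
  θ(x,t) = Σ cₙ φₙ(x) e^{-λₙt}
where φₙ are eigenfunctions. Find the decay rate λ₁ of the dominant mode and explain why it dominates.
Eigenvalues: λₙ = 2.45n²π²/1.915² - 3.1.
First three modes:
  n=1: λ₁ = 2.45π²/1.915² - 3.1 ≈ 3.494
  n=2: λ₂ = 9.8π²/1.915² - 3.1 ≈ 23.275
  n=3: λ₃ = 22.05π²/1.915² - 3.1 ≈ 56.243
Since 2.45π²/1.915² ≈ 6.594 > 3.1, all λₙ > 0.
The n=1 mode decays slowest → dominates as t → ∞.
Asymptotic: θ ~ c₁ sin(πx/1.915) e^{-λ₁t} with decay rate λ₁ ≈ 3.494.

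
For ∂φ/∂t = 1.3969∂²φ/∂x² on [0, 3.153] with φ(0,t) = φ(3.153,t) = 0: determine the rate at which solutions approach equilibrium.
Eigenvalues: λₙ = 1.3969n²π²/3.153².
First three modes:
  n=1: λ₁ = 1.3969π²/3.153² ≈ 1.387
  n=2: λ₂ = 5.5876π²/3.153² ≈ 5.547 (4× faster decay)
  n=3: λ₃ = 12.5721π²/3.153² ≈ 12.481 (9× faster decay)
As t → ∞, higher modes decay exponentially faster. The n=1 mode dominates: φ ~ c₁ sin(πx/3.153) e^{-λ₁t}.
Decay rate: λ₁ = 1.3969π²/3.153² ≈ 1.387.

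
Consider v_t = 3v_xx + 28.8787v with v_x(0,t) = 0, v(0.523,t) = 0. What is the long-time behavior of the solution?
As t → ∞, v grows unboundedly. Reaction dominates diffusion (r=28.8787 > κπ²/(4L²)≈27.06); solution grows exponentially.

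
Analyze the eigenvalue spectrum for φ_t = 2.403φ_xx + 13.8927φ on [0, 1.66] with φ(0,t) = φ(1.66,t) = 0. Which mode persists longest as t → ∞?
Eigenvalues: λₙ = 2.403n²π²/1.66² - 13.8927.
First three modes:
  n=1: λ₁ = 2.403π²/1.66² - 13.8927 ≈ -5.286
  n=2: λ₂ = 9.612π²/1.66² - 13.8927 ≈ 20.534
  n=3: λ₃ = 21.627π²/1.66² - 13.8927 ≈ 63.568
Since 2.403π²/1.66² ≈ 8.607 < 13.8927, λ₁ < 0.
The n=1 mode grows fastest (−λₙ is largest for n=1) → dominates.
Asymptotic: φ ~ c₁ sin(πx/1.66) e^{5.286t} (exponential growth at rate −λ₁ ≈ 5.286).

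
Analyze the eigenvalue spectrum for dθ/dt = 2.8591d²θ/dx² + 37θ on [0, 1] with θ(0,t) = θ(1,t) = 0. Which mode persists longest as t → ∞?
Eigenvalues: λₙ = 2.8591n²π²/1² - 37.
First three modes:
  n=1: λ₁ = 2.8591π² - 37 ≈ -8.782
  n=2: λ₂ = 11.4364π² - 37 ≈ 75.873
  n=3: λ₃ = 25.7319π² - 37 ≈ 216.964
Since 2.8591π² ≈ 28.218 < 37, λ₁ < 0.
The n=1 mode grows fastest (−λₙ is largest for n=1) → dominates.
Asymptotic: θ ~ c₁ sin(πx/1) e^{8.782t} (exponential growth at rate −λ₁ ≈ 8.782).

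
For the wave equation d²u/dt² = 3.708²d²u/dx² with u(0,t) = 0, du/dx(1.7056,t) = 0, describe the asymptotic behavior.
u oscillates (no decay). Energy is conserved; the solution oscillates indefinitely as standing waves.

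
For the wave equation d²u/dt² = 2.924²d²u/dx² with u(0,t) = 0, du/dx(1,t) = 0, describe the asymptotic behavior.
u oscillates (no decay). Energy is conserved; the solution oscillates indefinitely as standing waves.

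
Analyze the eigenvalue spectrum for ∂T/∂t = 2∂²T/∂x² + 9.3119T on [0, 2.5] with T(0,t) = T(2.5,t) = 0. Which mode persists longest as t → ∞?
Eigenvalues: λₙ = 2n²π²/2.5² - 9.3119.
First three modes:
  n=1: λ₁ = 2π²/2.5² - 9.3119 ≈ -6.154
  n=2: λ₂ = 8π²/2.5² - 9.3119 ≈ 3.321
  n=3: λ₃ = 18π²/2.5² - 9.3119 ≈ 19.113
Since 2π²/2.5² ≈ 3.158 < 9.3119, λ₁ < 0.
The n=1 mode grows fastest (−λₙ is largest for n=1) → dominates.
Asymptotic: T ~ c₁ sin(πx/2.5) e^{6.154t} (exponential growth at rate −λ₁ ≈ 6.154).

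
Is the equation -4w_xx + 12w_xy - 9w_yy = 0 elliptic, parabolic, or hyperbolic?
Computing B² - 4AC with A = -4, B = 12, C = -9: discriminant = 0 (zero). Answer: parabolic.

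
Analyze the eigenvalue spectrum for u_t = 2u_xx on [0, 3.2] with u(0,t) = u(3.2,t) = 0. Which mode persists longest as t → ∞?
Eigenvalues: λₙ = 2n²π²/3.2².
First three modes:
  n=1: λ₁ = 2π²/3.2² ≈ 1.928
  n=2: λ₂ = 8π²/3.2² ≈ 7.711 (4× faster decay)
  n=3: λ₃ = 18π²/3.2² ≈ 17.349 (9× faster decay)
As t → ∞, higher modes decay exponentially faster. The n=1 mode dominates: u ~ c₁ sin(πx/3.2) e^{-λ₁t}.
Decay rate: λ₁ = 2π²/3.2² ≈ 1.928.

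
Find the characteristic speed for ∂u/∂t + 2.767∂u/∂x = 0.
Speed = 2.767. Information travels along x - 2.767t = const (rightward).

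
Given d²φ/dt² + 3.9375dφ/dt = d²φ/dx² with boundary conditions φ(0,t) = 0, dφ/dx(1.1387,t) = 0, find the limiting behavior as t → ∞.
φ → 0. Damping (γ=3.9375) dissipates energy; oscillations decay exponentially.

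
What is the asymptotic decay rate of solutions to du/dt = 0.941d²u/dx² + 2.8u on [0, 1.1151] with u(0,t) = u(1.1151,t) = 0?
Eigenvalues: λₙ = 0.941n²π²/1.1151² - 2.8.
First three modes:
  n=1: λ₁ = 0.941π²/1.1151² - 2.8 ≈ 4.669
  n=2: λ₂ = 3.764π²/1.1151² - 2.8 ≈ 27.076
  n=3: λ₃ = 8.469π²/1.1151² - 2.8 ≈ 64.421
Since 0.941π²/1.1151² ≈ 7.469 > 2.8, all λₙ > 0.
The n=1 mode decays slowest → dominates as t → ∞.
Asymptotic: u ~ c₁ sin(πx/1.1151) e^{-λ₁t} with decay rate λ₁ ≈ 4.669.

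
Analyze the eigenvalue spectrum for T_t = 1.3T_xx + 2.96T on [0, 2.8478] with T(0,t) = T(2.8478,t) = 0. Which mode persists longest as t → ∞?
Eigenvalues: λₙ = 1.3n²π²/2.8478² - 2.96.
First three modes:
  n=1: λ₁ = 1.3π²/2.8478² - 2.96 ≈ -1.378
  n=2: λ₂ = 5.2π²/2.8478² - 2.96 ≈ 3.368
  n=3: λ₃ = 11.7π²/2.8478² - 2.96 ≈ 11.279
Since 1.3π²/2.8478² ≈ 1.582 < 2.96, λ₁ < 0.
The n=1 mode grows fastest (−λₙ is largest for n=1) → dominates.
Asymptotic: T ~ c₁ sin(πx/2.8478) e^{1.378t} (exponential growth at rate −λ₁ ≈ 1.378).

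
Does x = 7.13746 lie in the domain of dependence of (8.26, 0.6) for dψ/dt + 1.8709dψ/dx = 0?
Yes. The characteristic through (8.26, 0.6) passes through x = 7.13746.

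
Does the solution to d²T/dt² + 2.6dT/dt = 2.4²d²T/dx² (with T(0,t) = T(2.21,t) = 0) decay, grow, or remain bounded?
T → 0. Damping (γ=2.6) dissipates energy; oscillations decay exponentially.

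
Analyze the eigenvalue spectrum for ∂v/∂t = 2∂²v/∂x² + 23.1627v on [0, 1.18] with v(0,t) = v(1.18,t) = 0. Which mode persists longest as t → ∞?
Eigenvalues: λₙ = 2n²π²/1.18² - 23.1627.
First three modes:
  n=1: λ₁ = 2π²/1.18² - 23.1627 ≈ -8.986
  n=2: λ₂ = 8π²/1.18² - 23.1627 ≈ 33.543
  n=3: λ₃ = 18π²/1.18² - 23.1627 ≈ 104.425
Since 2π²/1.18² ≈ 14.176 < 23.1627, λ₁ < 0.
The n=1 mode grows fastest (−λₙ is largest for n=1) → dominates.
Asymptotic: v ~ c₁ sin(πx/1.18) e^{8.986t} (exponential growth at rate −λ₁ ≈ 8.986).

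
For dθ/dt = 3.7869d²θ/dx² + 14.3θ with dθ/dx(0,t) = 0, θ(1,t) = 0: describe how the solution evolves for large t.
θ grows unboundedly. Reaction dominates diffusion (r=14.3 > κπ²/(4L²)≈9.34); solution grows exponentially.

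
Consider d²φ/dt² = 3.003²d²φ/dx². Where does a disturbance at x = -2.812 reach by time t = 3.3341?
Domain of influence: [-12.8243023, 7.2003023]. Data at x = -2.812 spreads outward at speed 3.003.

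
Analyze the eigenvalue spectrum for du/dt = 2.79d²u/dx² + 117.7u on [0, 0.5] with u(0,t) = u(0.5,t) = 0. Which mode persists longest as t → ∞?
Eigenvalues: λₙ = 2.79n²π²/0.5² - 117.7.
First three modes:
  n=1: λ₁ = 2.79π²/0.5² - 117.7 ≈ -7.555
  n=2: λ₂ = 11.16π²/0.5² - 117.7 ≈ 322.879
  n=3: λ₃ = 25.11π²/0.5² - 117.7 ≈ 873.603
Since 2.79π²/0.5² ≈ 110.145 < 117.7, λ₁ < 0.
The n=1 mode grows fastest (−λₙ is largest for n=1) → dominates.
Asymptotic: u ~ c₁ sin(πx/0.5) e^{7.555t} (exponential growth at rate −λ₁ ≈ 7.555).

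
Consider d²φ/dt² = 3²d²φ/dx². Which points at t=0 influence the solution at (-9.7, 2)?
Domain of dependence: [-15.7, -3.7]. Signals travel at speed 3, so data within |x - -9.7| ≤ 3·2 = 6 can reach the point.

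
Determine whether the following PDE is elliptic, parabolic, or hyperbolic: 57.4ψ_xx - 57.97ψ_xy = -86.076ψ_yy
Rewriting in standard form: 57.4ψ_xx - 57.97ψ_xy + 86.076ψ_yy = 0. Coefficients: A = 57.4, B = -57.97, C = 86.076. B² - 4AC = -16402.5287, which is negative, so the equation is elliptic.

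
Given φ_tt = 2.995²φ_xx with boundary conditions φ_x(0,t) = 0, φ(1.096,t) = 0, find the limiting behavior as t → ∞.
φ oscillates (no decay). Energy is conserved; the solution oscillates indefinitely as standing waves.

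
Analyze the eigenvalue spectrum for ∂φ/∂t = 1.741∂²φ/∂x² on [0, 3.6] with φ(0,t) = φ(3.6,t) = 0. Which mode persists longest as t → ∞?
Eigenvalues: λₙ = 1.741n²π²/3.6².
First three modes:
  n=1: λ₁ = 1.741π²/3.6² ≈ 1.326
  n=2: λ₂ = 6.964π²/3.6² ≈ 5.303 (4× faster decay)
  n=3: λ₃ = 15.669π²/3.6² ≈ 11.933 (9× faster decay)
As t → ∞, higher modes decay exponentially faster. The n=1 mode dominates: φ ~ c₁ sin(πx/3.6) e^{-λ₁t}.
Decay rate: λ₁ = 1.741π²/3.6² ≈ 1.326.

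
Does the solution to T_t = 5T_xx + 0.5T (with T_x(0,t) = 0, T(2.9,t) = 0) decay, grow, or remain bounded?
T → 0. Diffusion dominates reaction (r=0.5 < κπ²/(4L²)≈1.47); solution decays.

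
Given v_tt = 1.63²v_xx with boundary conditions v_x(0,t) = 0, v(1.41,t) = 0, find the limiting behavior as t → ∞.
v oscillates (no decay). Energy is conserved; the solution oscillates indefinitely as standing waves.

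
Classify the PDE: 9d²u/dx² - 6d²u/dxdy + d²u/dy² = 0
A = 9, B = -6, C = 1. Discriminant B² - 4AC = 0. Since 0 = 0, parabolic.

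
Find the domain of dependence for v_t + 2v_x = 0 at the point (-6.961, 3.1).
A single point: x = -13.161. The characteristic through (-6.961, 3.1) is x - 2t = const, so x = -6.961 - 2·3.1 = -13.161.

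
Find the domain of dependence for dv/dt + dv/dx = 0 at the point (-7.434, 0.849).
A single point: x = -8.283. The characteristic through (-7.434, 0.849) is x - 1t = const, so x = -7.434 - 1·0.849 = -8.283.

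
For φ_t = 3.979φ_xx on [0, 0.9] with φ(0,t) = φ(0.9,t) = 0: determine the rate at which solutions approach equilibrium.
Eigenvalues: λₙ = 3.979n²π²/0.9².
First three modes:
  n=1: λ₁ = 3.979π²/0.9² ≈ 48.483
  n=2: λ₂ = 15.916π²/0.9² ≈ 193.932 (4× faster decay)
  n=3: λ₃ = 35.811π²/0.9² ≈ 436.346 (9× faster decay)
As t → ∞, higher modes decay exponentially faster. The n=1 mode dominates: φ ~ c₁ sin(πx/0.9) e^{-λ₁t}.
Decay rate: λ₁ = 3.979π²/0.9² ≈ 48.483.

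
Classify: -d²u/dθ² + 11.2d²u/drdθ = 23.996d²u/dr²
Rewriting in standard form: -23.996d²u/dr² + 11.2d²u/drdθ - d²u/dθ² = 0. Hyperbolic (discriminant = 29.456).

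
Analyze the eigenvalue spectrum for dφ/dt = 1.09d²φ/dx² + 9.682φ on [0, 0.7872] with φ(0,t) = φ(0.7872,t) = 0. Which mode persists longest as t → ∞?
Eigenvalues: λₙ = 1.09n²π²/0.7872² - 9.682.
First three modes:
  n=1: λ₁ = 1.09π²/0.7872² - 9.682 ≈ 7.678
  n=2: λ₂ = 4.36π²/0.7872² - 9.682 ≈ 59.759
  n=3: λ₃ = 9.81π²/0.7872² - 9.682 ≈ 146.56
Since 1.09π²/0.7872² ≈ 17.36 > 9.682, all λₙ > 0.
The n=1 mode decays slowest → dominates as t → ∞.
Asymptotic: φ ~ c₁ sin(πx/0.7872) e^{-λ₁t} with decay rate λ₁ ≈ 7.678.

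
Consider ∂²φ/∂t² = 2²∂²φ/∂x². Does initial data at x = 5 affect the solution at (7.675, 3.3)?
Yes. The domain of dependence is [1.075, 14.275], and 5 ∈ [1.075, 14.275].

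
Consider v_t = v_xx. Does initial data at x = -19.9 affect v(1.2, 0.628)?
Yes, for any finite x. The heat equation has infinite propagation speed, so all initial data affects all points at any t > 0.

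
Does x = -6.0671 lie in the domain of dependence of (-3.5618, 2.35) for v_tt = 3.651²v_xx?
Yes. The domain of dependence is [-12.14165, 5.01805], and -6.0671 ∈ [-12.14165, 5.01805].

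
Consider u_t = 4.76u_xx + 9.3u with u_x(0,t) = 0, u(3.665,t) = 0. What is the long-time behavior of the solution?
As t → ∞, u grows unboundedly. Reaction dominates diffusion (r=9.3 > κπ²/(4L²)≈0.87); solution grows exponentially.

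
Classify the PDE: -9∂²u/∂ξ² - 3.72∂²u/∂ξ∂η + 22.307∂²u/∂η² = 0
A = -9, B = -3.72, C = 22.307. Discriminant B² - 4AC = 816.8904. Since 816.8904 > 0, hyperbolic.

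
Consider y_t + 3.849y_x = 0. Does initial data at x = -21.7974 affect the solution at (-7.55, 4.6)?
No. Only data at x = -25.2554 affects (-7.55, 4.6). Advection has one-way propagation along characteristics.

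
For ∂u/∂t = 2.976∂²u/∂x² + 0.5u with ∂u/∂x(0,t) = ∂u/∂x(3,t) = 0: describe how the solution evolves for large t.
u grows unboundedly. With Neumann BCs the constant mode has diffusion eigenvalue 0, so any r > 0 makes it grow like e^(0.5t); solution grows exponentially.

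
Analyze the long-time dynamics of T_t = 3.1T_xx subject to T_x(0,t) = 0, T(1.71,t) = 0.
Long-time behavior: T → 0. Heat escapes through the Dirichlet boundary.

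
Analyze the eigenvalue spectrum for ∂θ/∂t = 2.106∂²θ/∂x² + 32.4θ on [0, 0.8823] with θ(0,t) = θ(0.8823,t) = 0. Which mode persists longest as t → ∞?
Eigenvalues: λₙ = 2.106n²π²/0.8823² - 32.4.
First three modes:
  n=1: λ₁ = 2.106π²/0.8823² - 32.4 ≈ -5.699
  n=2: λ₂ = 8.424π²/0.8823² - 32.4 ≈ 74.404
  n=3: λ₃ = 18.954π²/0.8823² - 32.4 ≈ 207.908
Since 2.106π²/0.8823² ≈ 26.701 < 32.4, λ₁ < 0.
The n=1 mode grows fastest (−λₙ is largest for n=1) → dominates.
Asymptotic: θ ~ c₁ sin(πx/0.8823) e^{5.699t} (exponential growth at rate −λ₁ ≈ 5.699).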